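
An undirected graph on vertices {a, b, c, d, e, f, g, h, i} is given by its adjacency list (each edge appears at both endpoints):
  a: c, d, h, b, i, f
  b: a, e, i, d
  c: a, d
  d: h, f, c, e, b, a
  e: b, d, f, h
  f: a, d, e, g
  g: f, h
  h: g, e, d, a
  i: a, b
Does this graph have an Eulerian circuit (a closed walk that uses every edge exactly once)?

Yes

Degrees: a:6, b:4, c:2, d:6, e:4, f:4, g:2, h:4, i:2
Every vertex has even degree and the edges form a single connected piece, so an Eulerian circuit exists.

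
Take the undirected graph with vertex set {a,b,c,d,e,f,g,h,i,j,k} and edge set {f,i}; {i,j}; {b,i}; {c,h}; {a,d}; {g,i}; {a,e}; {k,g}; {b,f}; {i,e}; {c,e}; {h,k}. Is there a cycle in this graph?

The graph has 11 vertices, 12 edges, and 1 connected component.
One cycle is e-i-g-k-h-c-e.

Yes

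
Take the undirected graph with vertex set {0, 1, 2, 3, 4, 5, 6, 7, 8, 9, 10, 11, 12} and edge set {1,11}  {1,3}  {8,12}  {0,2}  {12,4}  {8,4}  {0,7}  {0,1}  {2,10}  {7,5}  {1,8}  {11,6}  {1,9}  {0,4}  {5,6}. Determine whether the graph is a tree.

No

The graph has 13 vertices and 15 edges.
Connected but with 15 > 12 edges, so it has a cycle and is not a tree.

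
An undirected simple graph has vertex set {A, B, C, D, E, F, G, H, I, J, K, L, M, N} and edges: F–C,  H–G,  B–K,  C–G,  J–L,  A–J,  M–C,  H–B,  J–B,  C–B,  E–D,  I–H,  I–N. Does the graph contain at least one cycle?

The graph has 14 vertices, 13 edges, and 2 connected components.
One cycle is B-H-G-C-B.

Yes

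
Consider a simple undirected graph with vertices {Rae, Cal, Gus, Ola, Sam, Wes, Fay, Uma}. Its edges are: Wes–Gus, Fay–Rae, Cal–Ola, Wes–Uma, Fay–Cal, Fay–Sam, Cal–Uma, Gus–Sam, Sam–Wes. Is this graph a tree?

The graph has 8 vertices and 9 edges.
A tree on 8 vertices has exactly 7 edges; this graph has 9, so it contains a cycle and is not a tree.

No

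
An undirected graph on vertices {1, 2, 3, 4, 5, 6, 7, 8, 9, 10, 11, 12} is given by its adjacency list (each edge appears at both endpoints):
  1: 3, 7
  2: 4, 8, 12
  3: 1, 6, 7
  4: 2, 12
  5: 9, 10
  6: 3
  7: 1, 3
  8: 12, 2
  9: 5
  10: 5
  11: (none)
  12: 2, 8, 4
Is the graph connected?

No

Component: {11}
Component: {5, 9, 10}
Component: {1, 3, 6, 7}
Component: {2, 4, 8, 12}
There are 4 separate components, so the graph is not connected.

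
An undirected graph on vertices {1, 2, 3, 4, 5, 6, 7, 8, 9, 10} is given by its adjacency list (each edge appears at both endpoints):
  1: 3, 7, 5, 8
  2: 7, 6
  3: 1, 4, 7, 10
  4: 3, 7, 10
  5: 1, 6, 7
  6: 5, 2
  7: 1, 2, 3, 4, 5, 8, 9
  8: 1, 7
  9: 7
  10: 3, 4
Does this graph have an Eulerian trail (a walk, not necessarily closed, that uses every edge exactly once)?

No

Degrees: 1:4, 2:2, 3:4, 4:3, 5:3, 6:2, 7:7, 8:2, 9:1, 10:2
Odd-degree vertices: 4, 5, 7, 9 (4 total).
An Eulerian trail requires 0 or 2 odd-degree vertices; here there are 4.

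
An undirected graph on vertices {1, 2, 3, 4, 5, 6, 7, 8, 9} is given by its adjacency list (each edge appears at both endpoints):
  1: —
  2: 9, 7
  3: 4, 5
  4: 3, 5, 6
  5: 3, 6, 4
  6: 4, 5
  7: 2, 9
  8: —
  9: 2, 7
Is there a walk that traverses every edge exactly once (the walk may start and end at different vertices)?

Degrees: 1:0, 2:2, 3:2, 4:3, 5:3, 6:2, 7:2, 8:0, 9:2
Odd-degree vertices: 4, 5 (2 total).
The edges lie in more than one component, so no single trail can cover them all.

No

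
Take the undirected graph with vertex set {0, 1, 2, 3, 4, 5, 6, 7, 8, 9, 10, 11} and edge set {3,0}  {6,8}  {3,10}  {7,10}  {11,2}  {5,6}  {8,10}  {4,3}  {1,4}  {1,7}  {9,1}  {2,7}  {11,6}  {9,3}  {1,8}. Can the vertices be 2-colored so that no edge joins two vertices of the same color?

The cycle 1-9-3-10-7-1 has length 5, which is odd, so the graph is not bipartite.

No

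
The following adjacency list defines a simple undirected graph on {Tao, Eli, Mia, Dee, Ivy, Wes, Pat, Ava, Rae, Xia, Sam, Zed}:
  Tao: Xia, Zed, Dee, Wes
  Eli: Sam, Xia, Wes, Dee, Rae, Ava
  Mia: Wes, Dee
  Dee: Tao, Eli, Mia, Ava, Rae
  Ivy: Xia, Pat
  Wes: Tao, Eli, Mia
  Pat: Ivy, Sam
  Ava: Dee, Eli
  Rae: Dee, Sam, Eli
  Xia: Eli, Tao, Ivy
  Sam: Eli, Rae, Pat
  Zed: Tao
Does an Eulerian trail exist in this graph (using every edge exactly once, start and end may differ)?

Degrees: Tao:4, Eli:6, Mia:2, Dee:5, Ivy:2, Wes:3, Pat:2, Ava:2, Rae:3, Xia:3, Sam:3, Zed:1
Odd-degree vertices: Dee, Wes, Rae, Xia, Sam, Zed (6 total).
An Eulerian trail requires 0 or 2 odd-degree vertices; here there are 6.

No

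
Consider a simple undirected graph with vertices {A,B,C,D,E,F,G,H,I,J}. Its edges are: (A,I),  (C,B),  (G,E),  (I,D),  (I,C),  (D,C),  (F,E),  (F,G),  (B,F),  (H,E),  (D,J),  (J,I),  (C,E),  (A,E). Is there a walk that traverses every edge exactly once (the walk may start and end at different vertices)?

No

Degrees: A:2, B:2, C:4, D:3, E:5, F:3, G:2, H:1, I:4, J:2
Odd-degree vertices: D, E, F, H (4 total).
With 4 odd-degree vertices (more than two), no single trail can use every edge.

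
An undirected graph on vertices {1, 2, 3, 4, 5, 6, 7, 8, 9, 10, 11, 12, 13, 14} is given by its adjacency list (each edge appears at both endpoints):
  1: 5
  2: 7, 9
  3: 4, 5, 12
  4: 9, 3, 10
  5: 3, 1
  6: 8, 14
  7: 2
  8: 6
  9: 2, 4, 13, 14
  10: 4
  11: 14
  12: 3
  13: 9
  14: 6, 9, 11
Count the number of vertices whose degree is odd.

Degrees: 1:1, 2:2, 3:3, 4:3, 5:2, 6:2, 7:1, 8:1, 9:4, 10:1, 11:1, 12:1, 13:1, 14:3
Odd-degree vertices: 1, 3, 4, 7, 8, 10, 11, 12, 13, 14.

10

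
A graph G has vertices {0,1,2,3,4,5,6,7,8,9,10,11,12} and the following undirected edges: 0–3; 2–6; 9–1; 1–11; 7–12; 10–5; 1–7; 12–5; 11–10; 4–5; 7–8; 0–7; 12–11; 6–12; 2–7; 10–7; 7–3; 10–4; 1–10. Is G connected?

Starting from 0 and exploring outward reaches every vertex (0, 7, 3, 1, 12, 2, 8, 10, 9, 11, 5, 6, 4); the graph is connected.

Yes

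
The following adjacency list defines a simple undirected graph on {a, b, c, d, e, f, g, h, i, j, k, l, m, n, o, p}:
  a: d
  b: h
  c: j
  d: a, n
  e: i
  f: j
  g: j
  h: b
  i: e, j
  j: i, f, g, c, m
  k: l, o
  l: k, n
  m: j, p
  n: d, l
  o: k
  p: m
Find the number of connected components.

3

Component: {b, h}
Component: {a, d, k, l, n, o}
Component: {c, e, f, g, i, j, m, p}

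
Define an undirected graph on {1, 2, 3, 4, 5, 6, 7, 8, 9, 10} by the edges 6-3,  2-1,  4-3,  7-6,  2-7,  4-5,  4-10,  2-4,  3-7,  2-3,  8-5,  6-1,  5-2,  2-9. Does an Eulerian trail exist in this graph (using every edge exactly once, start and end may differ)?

No

Degrees: 1:2, 2:6, 3:4, 4:4, 5:3, 6:3, 7:3, 8:1, 9:1, 10:1
Odd-degree vertices: 5, 6, 7, 8, 9, 10 (6 total).
With 6 odd-degree vertices (more than two), no single trail can use every edge.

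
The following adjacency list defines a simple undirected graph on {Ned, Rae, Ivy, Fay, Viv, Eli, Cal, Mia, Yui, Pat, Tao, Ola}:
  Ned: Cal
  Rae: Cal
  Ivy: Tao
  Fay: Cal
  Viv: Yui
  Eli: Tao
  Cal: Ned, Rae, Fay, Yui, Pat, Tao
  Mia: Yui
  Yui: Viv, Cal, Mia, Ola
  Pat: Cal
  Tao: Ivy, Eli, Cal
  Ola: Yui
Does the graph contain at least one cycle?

|V| = 12, |E| = 11, number of components = 1.
A forest on 12 vertices with 1 component has exactly 11 edges, which matches — so no cycle.

No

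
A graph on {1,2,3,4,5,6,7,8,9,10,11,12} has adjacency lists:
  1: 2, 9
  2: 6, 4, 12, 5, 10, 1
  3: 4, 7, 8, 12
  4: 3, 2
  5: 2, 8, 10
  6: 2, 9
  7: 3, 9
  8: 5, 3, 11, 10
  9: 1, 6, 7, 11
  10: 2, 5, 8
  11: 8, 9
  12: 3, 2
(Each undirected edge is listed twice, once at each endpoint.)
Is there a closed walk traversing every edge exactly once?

No

Degrees: 1:2, 2:6, 3:4, 4:2, 5:3, 6:2, 7:2, 8:4, 9:4, 10:3, 11:2, 12:2
5, 10 have odd degree; an Eulerian circuit needs every degree to be even, so none exists.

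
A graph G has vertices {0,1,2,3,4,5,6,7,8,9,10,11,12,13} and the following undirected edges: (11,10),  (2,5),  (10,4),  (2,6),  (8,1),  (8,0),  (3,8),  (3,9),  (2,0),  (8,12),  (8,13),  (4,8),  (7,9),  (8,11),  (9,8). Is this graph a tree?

No

The graph has 14 vertices and 15 edges.
Connected but with 15 > 13 edges, so it has a cycle and is not a tree.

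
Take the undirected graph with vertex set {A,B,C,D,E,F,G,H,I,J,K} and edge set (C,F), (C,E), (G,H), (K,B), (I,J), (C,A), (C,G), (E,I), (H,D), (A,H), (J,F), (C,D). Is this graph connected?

Component: {B, K}
Component: {A, C, D, E, F, G, H, I, J}
There are 2 separate components, so the graph is not connected.

No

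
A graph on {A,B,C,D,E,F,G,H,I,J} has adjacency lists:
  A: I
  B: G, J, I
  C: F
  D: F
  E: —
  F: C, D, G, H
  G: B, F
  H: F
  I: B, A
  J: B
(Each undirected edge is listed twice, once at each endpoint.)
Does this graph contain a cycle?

The graph has 10 vertices, 8 edges, and 2 connected components.
A forest on 10 vertices with 2 components has exactly 8 edges, which matches — so no cycle.

No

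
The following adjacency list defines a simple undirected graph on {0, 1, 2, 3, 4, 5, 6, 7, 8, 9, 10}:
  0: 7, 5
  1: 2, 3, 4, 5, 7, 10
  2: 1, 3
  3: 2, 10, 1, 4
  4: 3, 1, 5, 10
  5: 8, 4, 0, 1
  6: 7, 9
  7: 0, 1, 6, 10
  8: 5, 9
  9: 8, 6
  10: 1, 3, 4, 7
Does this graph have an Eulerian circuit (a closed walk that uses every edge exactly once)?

Yes

Degrees: 0:2, 1:6, 2:2, 3:4, 4:4, 5:4, 6:2, 7:4, 8:2, 9:2, 10:4
Every vertex has even degree and the edges form a single connected piece, so an Eulerian circuit exists.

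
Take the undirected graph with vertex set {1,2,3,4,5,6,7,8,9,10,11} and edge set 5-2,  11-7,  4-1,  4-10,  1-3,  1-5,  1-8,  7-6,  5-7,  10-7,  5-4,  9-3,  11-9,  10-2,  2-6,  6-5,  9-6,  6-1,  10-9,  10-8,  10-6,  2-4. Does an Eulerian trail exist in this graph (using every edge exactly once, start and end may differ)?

Degrees: 1:5, 2:4, 3:2, 4:4, 5:5, 6:6, 7:4, 8:2, 9:4, 10:6, 11:2
Odd-degree vertices: 1, 5 (2 total).
With 2 odd-degree vertices and all edges in one connected piece, an Eulerian trail exists (from 1 to 5).

Yes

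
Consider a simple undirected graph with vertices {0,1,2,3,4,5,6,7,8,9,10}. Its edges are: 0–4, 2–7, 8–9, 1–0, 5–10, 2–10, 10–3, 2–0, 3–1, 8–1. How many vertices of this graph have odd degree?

8

Degrees: 0:3, 1:3, 2:3, 3:2, 4:1, 5:1, 6:0, 7:1, 8:2, 9:1, 10:3
Odd-degree vertices: 0, 1, 2, 4, 5, 7, 9, 10.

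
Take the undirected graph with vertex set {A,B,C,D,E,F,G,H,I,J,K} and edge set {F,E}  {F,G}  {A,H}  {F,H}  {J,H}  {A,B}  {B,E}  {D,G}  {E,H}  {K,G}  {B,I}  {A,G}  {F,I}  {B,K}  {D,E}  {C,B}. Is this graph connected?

Starting from A and exploring outward reaches every vertex (A, B, G, H, I, C, K, E, D, F, J); the graph is connected.

Yes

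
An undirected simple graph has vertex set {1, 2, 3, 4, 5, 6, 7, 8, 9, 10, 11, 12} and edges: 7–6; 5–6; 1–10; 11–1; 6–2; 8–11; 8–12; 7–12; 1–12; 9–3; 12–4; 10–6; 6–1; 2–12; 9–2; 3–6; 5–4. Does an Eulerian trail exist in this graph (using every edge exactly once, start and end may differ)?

Yes

Degrees: 1:4, 2:3, 3:2, 4:2, 5:2, 6:6, 7:2, 8:2, 9:2, 10:2, 11:2, 12:5
Odd-degree vertices: 2, 12 (2 total).
The non-isolated vertices are connected and exactly 2 have odd degree, so an Eulerian trail exists (from 2 to 12).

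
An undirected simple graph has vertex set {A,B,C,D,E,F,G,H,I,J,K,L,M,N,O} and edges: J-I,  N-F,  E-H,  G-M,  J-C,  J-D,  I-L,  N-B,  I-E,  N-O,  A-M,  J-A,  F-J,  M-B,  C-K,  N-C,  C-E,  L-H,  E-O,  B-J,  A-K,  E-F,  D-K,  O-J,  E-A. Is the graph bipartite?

Partition the vertices as {E, J, K, L, M, N} vs {A, B, C, D, F, G, H, I, O}. Each listed edge has one endpoint in each part, so the graph is bipartite.

Yes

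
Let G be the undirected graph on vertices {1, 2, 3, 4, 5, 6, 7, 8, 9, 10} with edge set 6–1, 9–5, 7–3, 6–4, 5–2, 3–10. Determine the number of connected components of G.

Component: {8}
Component: {1, 4, 6}
Component: {2, 5, 9}
Component: {3, 7, 10}

4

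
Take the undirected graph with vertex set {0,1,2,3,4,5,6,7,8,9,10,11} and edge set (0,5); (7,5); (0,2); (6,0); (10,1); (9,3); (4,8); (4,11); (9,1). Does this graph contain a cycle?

No

|V| = 12, |E| = 9, number of components = 3.
A forest on 12 vertices with 3 components has exactly 9 edges, which matches — so no cycle.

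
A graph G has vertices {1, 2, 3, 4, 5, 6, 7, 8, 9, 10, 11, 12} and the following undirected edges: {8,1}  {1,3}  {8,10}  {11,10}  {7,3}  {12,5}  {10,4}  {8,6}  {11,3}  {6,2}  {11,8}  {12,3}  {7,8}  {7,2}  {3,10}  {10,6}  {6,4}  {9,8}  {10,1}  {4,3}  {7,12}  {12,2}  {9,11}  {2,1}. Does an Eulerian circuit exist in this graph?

Degrees: 1:4, 2:4, 3:6, 4:3, 5:1, 6:4, 7:4, 8:6, 9:2, 10:6, 11:4, 12:4
Vertices with odd degree: 4, 5. An Eulerian circuit requires all degrees even.

No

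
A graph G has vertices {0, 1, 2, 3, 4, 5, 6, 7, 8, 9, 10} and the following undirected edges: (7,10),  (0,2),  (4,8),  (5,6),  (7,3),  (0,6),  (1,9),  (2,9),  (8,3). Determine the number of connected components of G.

Component: {3, 4, 7, 8, 10}
Component: {0, 1, 2, 5, 6, 9}

2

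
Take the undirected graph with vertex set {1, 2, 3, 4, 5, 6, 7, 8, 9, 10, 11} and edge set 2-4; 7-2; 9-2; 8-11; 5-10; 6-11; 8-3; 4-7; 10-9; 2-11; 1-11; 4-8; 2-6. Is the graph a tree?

No

|V| = 11, |E| = 13.
A tree on 11 vertices has exactly 10 edges; this graph has 13, so it contains a cycle and is not a tree.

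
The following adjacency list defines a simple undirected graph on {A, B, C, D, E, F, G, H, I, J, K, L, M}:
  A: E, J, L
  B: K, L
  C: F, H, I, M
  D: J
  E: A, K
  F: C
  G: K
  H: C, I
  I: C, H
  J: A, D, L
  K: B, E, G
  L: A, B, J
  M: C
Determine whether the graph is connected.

Component: {C, F, H, I, M}
Component: {A, B, D, E, G, J, K, L}
No edge joins these 2 groups, so the graph is disconnected.

No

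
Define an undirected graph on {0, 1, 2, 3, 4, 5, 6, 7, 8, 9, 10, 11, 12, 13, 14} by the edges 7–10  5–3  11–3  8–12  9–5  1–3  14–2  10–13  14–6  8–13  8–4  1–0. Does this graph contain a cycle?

|V| = 15, |E| = 12, number of components = 3.
Since 12 = 15 - 3, the graph is a forest and contains no cycle.

No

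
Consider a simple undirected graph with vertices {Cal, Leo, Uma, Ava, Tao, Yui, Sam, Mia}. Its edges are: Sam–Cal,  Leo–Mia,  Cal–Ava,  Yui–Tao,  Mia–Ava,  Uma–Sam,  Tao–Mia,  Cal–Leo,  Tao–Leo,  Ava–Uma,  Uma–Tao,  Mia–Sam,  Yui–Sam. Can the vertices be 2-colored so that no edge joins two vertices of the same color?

The cycle Leo-Tao-Mia-Leo has length 3, which is odd, so the graph is not bipartite.

No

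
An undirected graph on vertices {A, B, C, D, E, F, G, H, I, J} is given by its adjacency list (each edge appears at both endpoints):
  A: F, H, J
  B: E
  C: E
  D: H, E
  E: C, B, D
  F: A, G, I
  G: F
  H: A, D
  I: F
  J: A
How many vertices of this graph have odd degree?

8

Degrees: A:3, B:1, C:1, D:2, E:3, F:3, G:1, H:2, I:1, J:1
Odd-degree vertices: A, B, C, E, F, G, I, J.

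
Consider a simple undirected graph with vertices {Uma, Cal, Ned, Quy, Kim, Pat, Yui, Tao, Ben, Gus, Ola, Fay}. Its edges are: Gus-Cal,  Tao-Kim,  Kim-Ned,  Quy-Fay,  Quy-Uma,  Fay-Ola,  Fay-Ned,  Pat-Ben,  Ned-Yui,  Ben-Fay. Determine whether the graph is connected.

Component: {Cal, Gus}
Component: {Uma, Ned, Quy, Kim, Pat, Yui, Tao, Ben, Ola, Fay}
There are 2 separate components, so the graph is not connected.

No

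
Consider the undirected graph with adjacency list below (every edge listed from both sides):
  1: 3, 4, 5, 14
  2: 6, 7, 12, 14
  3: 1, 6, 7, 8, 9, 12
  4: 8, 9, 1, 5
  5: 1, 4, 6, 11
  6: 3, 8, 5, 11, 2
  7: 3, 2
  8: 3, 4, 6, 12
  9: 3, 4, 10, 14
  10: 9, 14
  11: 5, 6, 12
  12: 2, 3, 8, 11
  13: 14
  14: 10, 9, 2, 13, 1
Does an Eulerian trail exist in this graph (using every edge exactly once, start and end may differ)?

Degrees: 1:4, 2:4, 3:6, 4:4, 5:4, 6:5, 7:2, 8:4, 9:4, 10:2, 11:3, 12:4, 13:1, 14:5
Odd-degree vertices: 6, 11, 13, 14 (4 total).
With 4 odd-degree vertices (more than two), no single trail can use every edge.

No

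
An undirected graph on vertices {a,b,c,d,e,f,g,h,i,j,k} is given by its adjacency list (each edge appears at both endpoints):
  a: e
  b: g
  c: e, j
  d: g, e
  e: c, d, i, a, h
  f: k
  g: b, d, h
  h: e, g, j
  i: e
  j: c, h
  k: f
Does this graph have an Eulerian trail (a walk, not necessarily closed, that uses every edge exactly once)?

Degrees: a:1, b:1, c:2, d:2, e:5, f:1, g:3, h:3, i:1, j:2, k:1
Odd-degree vertices: a, b, e, f, g, h, i, k (8 total).
With 8 odd-degree vertices (more than two), no single trail can use every edge.

No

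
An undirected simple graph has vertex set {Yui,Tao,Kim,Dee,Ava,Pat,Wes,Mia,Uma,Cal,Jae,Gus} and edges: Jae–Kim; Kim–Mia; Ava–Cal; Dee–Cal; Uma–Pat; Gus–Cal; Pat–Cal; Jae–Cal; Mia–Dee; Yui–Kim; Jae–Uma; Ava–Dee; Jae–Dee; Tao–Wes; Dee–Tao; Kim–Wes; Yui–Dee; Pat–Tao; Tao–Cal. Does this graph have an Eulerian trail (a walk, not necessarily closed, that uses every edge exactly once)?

Degrees: Yui:2, Tao:4, Kim:4, Dee:6, Ava:2, Pat:3, Wes:2, Mia:2, Uma:2, Cal:6, Jae:4, Gus:1
Odd-degree vertices: Pat, Gus (2 total).
The non-isolated vertices are connected and exactly 2 have odd degree, so an Eulerian trail exists (from Pat to Gus).

Yes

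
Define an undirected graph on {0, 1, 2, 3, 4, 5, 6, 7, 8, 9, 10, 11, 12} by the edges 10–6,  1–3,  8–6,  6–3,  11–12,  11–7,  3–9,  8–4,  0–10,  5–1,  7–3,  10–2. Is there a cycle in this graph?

|V| = 13, |E| = 12, number of components = 1.
A forest on 13 vertices with 1 component has exactly 12 edges, which matches — so no cycle.

No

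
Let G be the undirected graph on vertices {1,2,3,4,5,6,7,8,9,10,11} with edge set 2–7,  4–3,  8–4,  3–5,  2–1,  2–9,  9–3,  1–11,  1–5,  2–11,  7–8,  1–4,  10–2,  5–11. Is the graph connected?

Component: {6}
Component: {1, 2, 3, 4, 5, 7, 8, 9, 10, 11}
No edge joins these 2 groups, so the graph is disconnected.

No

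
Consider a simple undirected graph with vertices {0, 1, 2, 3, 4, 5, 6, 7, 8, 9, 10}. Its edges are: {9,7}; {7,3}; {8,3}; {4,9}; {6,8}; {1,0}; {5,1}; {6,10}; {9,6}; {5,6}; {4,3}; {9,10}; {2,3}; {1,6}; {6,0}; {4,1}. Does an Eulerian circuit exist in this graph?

Degrees: 0:2, 1:4, 2:1, 3:4, 4:3, 5:2, 6:6, 7:2, 8:2, 9:4, 10:2
2, 4 have odd degree; an Eulerian circuit needs every degree to be even, so none exists.

No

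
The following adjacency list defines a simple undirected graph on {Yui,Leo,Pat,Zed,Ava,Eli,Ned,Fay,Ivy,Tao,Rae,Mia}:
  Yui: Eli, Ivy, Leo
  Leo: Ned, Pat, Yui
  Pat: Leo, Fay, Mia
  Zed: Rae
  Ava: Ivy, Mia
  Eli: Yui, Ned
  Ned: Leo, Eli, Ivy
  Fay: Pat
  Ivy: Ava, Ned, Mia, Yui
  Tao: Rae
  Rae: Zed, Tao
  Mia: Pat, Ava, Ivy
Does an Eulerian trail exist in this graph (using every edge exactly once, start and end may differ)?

No

Degrees: Yui:3, Leo:3, Pat:3, Zed:1, Ava:2, Eli:2, Ned:3, Fay:1, Ivy:4, Tao:1, Rae:2, Mia:3
Odd-degree vertices: Yui, Leo, Pat, Zed, Ned, Fay, Tao, Mia (8 total).
An Eulerian trail requires 0 or 2 odd-degree vertices; here there are 8.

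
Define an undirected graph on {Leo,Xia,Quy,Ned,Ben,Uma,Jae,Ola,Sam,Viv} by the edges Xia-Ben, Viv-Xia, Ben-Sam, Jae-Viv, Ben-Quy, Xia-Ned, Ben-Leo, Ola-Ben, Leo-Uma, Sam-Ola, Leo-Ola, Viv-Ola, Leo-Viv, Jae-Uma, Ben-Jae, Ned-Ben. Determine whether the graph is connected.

Starting from Leo and exploring outward reaches every vertex (Leo, Ben, Viv, Uma, Ola, Quy, Jae, Xia, Ned, Sam); the graph is connected.

Yes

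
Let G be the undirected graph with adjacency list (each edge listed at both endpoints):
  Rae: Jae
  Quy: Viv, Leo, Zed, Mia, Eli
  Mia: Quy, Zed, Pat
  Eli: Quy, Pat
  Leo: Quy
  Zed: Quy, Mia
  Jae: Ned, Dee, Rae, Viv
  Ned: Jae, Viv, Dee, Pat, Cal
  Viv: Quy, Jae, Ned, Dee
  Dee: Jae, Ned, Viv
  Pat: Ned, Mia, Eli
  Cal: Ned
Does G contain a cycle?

The graph has 12 vertices, 17 edges, and 1 connected component.
Since 17 > 12 - 1, a cycle must exist; for instance Quy-Zed-Mia-Quy.

Yes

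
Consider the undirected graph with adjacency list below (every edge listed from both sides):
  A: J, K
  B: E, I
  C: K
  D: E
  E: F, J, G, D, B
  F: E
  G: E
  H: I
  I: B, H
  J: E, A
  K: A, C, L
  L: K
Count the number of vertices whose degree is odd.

8

Degrees: A:2, B:2, C:1, D:1, E:5, F:1, G:1, H:1, I:2, J:2, K:3, L:1
Odd-degree vertices: C, D, E, F, G, H, K, L.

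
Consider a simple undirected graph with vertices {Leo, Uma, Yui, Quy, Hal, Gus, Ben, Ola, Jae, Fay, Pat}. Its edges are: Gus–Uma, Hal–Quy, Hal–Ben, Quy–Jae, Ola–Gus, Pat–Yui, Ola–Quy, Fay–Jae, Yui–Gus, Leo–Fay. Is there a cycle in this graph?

|V| = 11, |E| = 10, number of components = 1.
Since 10 = 11 - 1, the graph is a forest and contains no cycle.

No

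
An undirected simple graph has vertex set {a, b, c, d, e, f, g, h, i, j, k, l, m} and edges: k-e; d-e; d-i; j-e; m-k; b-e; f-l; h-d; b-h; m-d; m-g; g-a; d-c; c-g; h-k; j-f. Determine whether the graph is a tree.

The graph has 13 vertices and 16 edges.
A tree on 13 vertices has exactly 12 edges; this graph has 16, so it contains a cycle and is not a tree.

No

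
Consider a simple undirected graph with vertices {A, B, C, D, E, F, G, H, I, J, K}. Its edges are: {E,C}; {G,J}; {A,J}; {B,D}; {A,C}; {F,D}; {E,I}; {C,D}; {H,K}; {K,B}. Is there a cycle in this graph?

|V| = 11, |E| = 10, number of components = 1.
Since 10 = 11 - 1, the graph is a forest and contains no cycle.

No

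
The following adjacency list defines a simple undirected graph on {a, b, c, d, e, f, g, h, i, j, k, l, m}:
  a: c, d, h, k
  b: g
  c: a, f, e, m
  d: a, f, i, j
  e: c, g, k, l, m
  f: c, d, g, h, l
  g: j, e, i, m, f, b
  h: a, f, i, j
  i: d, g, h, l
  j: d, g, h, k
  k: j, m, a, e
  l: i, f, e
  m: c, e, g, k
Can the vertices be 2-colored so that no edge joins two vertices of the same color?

The cycle g-e-m-g has length 3, which is odd, so the graph is not bipartite.

No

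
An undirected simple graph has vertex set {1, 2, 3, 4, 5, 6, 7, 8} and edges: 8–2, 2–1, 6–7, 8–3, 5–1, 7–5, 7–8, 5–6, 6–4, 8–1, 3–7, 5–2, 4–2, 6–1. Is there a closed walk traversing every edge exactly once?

Degrees: 1:4, 2:4, 3:2, 4:2, 5:4, 6:4, 7:4, 8:4
Every vertex has even degree and the edges form a single connected piece, so an Eulerian circuit exists.

Yes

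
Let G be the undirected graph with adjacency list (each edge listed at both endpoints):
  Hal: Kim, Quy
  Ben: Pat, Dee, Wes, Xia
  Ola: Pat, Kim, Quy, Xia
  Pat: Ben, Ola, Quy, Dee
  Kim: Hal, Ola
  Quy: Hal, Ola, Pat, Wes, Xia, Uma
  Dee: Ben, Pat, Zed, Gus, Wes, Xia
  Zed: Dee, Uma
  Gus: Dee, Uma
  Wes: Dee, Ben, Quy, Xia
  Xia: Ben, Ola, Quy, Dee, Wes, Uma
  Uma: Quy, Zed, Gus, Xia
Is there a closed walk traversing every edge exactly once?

Yes

Degrees: Hal:2, Ben:4, Ola:4, Pat:4, Kim:2, Quy:6, Dee:6, Zed:2, Gus:2, Wes:4, Xia:6, Uma:4
Every vertex has even degree and the edges form a single connected piece, so an Eulerian circuit exists.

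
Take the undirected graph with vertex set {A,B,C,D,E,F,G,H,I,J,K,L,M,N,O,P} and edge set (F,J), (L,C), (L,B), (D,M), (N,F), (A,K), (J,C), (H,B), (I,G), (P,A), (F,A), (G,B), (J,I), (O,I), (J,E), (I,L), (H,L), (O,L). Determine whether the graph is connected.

No

Component: {D, M}
Component: {A, B, C, E, F, G, H, I, J, K, L, N, O, P}
There are 2 separate components, so the graph is not connected.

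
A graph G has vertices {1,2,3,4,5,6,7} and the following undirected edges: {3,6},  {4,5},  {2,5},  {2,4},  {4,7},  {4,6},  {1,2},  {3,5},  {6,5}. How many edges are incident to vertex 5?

4

Neighbors of 5: 2, 3, 4, 6.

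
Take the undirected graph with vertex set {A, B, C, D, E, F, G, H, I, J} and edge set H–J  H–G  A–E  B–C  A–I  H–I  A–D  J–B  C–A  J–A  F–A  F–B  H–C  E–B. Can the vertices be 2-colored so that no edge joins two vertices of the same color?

Yes

Color {C, D, E, F, G, I, J} black and {A, B, H} white. No edge joins two same-colored vertices, so the graph is bipartite.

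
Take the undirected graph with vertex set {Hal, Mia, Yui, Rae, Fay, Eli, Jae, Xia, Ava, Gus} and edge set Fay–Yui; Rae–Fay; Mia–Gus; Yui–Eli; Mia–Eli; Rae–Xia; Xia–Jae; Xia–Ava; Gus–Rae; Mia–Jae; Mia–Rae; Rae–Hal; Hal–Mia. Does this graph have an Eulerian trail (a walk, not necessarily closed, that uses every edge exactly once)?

No

Degrees: Hal:2, Mia:5, Yui:2, Rae:5, Fay:2, Eli:2, Jae:2, Xia:3, Ava:1, Gus:2
Odd-degree vertices: Mia, Rae, Xia, Ava (4 total).
With 4 odd-degree vertices (more than two), no single trail can use every edge.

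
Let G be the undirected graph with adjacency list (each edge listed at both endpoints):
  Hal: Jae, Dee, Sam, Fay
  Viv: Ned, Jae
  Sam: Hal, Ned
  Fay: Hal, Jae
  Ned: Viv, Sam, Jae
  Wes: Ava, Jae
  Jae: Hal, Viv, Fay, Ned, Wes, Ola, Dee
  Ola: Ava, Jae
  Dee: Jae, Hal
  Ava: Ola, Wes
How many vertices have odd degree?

Degrees: Hal:4, Viv:2, Sam:2, Fay:2, Ned:3, Wes:2, Jae:7, Ola:2, Dee:2, Ava:2
Odd-degree vertices: Ned, Jae.

2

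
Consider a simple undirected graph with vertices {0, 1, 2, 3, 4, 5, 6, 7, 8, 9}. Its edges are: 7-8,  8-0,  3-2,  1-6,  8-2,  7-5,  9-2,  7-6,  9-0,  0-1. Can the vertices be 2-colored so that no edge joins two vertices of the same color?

No

The cycle 0-1-6-7-8-0 has length 5, which is odd, so the graph is not bipartite.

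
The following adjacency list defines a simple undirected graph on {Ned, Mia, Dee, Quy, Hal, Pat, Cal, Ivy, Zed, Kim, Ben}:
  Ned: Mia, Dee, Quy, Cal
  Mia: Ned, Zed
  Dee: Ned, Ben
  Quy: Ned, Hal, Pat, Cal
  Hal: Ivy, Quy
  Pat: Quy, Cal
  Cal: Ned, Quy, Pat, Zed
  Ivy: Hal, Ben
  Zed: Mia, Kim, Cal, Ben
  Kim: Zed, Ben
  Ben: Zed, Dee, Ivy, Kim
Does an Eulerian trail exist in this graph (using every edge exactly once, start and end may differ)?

Yes

Degrees: Ned:4, Mia:2, Dee:2, Quy:4, Hal:2, Pat:2, Cal:4, Ivy:2, Zed:4, Kim:2, Ben:4
Odd-degree vertices: none (0 total).
With 0 odd-degree vertices and all edges in one connected piece, an Eulerian trail exists.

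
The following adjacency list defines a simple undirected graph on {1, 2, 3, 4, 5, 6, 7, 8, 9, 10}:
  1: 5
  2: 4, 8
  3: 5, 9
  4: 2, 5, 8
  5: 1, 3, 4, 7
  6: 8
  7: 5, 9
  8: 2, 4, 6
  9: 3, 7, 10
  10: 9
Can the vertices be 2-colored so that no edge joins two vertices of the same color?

No

The cycle 8-2-4-8 has length 3, which is odd, so the graph is not bipartite.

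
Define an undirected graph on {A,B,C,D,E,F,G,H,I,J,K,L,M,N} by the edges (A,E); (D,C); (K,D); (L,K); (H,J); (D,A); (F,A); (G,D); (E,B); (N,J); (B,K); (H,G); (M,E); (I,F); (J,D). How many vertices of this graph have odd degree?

Degrees: A:3, B:2, C:1, D:5, E:3, F:2, G:2, H:2, I:1, J:3, K:3, L:1, M:1, N:1
Odd-degree vertices: A, C, D, E, I, J, K, L, M, N.

10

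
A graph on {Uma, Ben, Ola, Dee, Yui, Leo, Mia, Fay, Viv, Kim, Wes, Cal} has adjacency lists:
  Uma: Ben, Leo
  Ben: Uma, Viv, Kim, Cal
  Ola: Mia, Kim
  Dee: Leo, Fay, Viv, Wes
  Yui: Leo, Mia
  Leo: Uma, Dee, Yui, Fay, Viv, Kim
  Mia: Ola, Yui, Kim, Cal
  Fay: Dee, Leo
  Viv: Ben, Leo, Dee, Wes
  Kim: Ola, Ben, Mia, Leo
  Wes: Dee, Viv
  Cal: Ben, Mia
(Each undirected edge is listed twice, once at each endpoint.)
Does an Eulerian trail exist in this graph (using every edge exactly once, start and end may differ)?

Yes

Degrees: Uma:2, Ben:4, Ola:2, Dee:4, Yui:2, Leo:6, Mia:4, Fay:2, Viv:4, Kim:4, Wes:2, Cal:2
Odd-degree vertices: none (0 total).
With 0 odd-degree vertices and all edges in one connected piece, an Eulerian trail exists.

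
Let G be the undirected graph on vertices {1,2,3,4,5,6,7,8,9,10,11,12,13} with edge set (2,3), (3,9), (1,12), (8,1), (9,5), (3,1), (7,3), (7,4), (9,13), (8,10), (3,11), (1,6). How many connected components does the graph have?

1

Component: {1, 2, 3, 4, 5, 6, 7, 8, 9, 10, 11, 12, 13}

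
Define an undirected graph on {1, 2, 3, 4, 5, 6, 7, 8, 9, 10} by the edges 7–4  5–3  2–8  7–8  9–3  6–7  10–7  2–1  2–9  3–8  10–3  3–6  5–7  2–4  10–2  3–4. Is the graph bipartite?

A valid 2-coloring puts {2, 3, 7} on one side and {1, 4, 5, 6, 8, 9, 10} on the other; every edge crosses between the two sides.

Yes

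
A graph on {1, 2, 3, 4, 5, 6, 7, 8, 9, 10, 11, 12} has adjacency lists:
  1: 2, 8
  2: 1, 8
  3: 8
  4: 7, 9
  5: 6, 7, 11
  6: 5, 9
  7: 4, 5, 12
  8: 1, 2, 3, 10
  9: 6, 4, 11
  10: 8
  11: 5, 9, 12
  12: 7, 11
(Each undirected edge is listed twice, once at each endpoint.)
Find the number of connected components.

Component: {1, 2, 3, 8, 10}
Component: {4, 5, 6, 7, 9, 11, 12}

2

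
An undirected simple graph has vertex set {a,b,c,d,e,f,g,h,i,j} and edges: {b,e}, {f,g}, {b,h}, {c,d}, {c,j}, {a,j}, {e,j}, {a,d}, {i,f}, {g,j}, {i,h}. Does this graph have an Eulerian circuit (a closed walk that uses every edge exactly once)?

Degrees: a:2, b:2, c:2, d:2, e:2, f:2, g:2, h:2, i:2, j:4
All degrees are even and the non-isolated vertices are connected — an Eulerian circuit exists.

Yes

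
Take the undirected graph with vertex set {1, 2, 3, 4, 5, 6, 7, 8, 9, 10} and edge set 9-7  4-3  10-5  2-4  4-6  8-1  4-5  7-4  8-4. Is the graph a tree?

Yes

|V| = 10, |E| = 9.
It is connected with exactly 9 edges, hence acyclic — it is a tree.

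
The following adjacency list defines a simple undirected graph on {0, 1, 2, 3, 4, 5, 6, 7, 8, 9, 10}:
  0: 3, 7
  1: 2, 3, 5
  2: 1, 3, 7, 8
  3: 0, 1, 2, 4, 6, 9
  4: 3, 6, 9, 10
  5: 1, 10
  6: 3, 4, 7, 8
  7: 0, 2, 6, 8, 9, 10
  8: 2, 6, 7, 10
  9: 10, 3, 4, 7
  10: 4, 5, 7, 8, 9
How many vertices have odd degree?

2

Degrees: 0:2, 1:3, 2:4, 3:6, 4:4, 5:2, 6:4, 7:6, 8:4, 9:4, 10:5
Odd-degree vertices: 1, 10.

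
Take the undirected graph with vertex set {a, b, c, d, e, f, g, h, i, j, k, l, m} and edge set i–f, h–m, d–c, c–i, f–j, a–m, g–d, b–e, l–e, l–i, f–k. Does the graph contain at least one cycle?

|V| = 13, |E| = 11, number of components = 2.
A forest on 13 vertices with 2 components has exactly 11 edges, which matches — so no cycle.

No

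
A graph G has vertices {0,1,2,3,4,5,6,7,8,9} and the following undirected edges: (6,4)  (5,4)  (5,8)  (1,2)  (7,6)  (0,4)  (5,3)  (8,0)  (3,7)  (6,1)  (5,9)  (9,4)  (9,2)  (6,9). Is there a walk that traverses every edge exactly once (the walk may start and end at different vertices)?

Degrees: 0:2, 1:2, 2:2, 3:2, 4:4, 5:4, 6:4, 7:2, 8:2, 9:4
Odd-degree vertices: none (0 total).
The non-isolated vertices are connected and exactly 0 have odd degree, so an Eulerian trail exists.

Yes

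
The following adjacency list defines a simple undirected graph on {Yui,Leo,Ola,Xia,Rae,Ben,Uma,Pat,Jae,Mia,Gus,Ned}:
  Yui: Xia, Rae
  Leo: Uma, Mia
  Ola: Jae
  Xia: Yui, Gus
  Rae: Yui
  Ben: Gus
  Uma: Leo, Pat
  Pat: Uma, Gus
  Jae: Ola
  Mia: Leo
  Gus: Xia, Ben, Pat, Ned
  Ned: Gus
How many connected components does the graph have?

Component: {Ola, Jae}
Component: {Yui, Leo, Xia, Rae, Ben, Uma, Pat, Mia, Gus, Ned}

2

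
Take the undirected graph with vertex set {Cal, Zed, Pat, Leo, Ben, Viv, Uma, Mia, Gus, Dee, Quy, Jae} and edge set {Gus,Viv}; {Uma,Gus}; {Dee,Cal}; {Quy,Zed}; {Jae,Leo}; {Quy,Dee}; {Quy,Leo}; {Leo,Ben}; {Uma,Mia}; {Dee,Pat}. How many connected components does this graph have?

2

Component: {Viv, Uma, Mia, Gus}
Component: {Cal, Zed, Pat, Leo, Ben, Dee, Quy, Jae}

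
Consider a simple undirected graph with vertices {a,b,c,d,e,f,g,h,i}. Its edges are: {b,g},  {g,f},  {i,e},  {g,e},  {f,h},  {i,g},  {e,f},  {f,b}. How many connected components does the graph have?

Component: {a}
Component: {c}
Component: {d}
Component: {b, e, f, g, h, i}

4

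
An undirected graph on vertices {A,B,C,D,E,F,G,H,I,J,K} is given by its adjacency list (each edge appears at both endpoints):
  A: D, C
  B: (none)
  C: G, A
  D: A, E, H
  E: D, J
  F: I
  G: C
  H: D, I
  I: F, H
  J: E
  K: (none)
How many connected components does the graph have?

Component: {B}
Component: {K}
Component: {A, C, D, E, F, G, H, I, J}

3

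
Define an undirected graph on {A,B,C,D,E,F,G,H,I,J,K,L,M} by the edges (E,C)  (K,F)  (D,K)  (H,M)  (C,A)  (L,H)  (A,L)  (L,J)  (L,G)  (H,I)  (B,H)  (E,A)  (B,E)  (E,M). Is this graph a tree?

No

|V| = 13, |E| = 14.
It splits into 2 components, so it cannot be a tree.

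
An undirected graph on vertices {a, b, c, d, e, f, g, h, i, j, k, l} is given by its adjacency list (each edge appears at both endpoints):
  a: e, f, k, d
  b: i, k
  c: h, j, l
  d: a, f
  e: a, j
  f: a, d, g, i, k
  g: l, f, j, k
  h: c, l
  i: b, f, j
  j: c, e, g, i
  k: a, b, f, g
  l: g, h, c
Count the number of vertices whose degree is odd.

Degrees: a:4, b:2, c:3, d:2, e:2, f:5, g:4, h:2, i:3, j:4, k:4, l:3
Odd-degree vertices: c, f, i, l.

4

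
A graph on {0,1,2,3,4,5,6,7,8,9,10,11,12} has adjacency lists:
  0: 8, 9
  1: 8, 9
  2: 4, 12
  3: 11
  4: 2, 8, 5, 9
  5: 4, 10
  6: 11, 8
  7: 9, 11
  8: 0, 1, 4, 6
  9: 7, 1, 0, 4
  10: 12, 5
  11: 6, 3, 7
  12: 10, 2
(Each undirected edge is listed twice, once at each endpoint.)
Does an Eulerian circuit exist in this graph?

Degrees: 0:2, 1:2, 2:2, 3:1, 4:4, 5:2, 6:2, 7:2, 8:4, 9:4, 10:2, 11:3, 12:2
Vertices with odd degree: 3, 11. An Eulerian circuit requires all degrees even.

No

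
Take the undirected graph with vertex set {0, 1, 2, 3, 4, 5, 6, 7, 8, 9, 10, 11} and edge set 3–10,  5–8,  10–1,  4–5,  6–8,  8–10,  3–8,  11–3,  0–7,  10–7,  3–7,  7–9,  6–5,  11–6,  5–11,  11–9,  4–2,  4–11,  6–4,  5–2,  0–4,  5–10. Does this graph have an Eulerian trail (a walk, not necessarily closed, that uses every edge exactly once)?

Degrees: 0:2, 1:1, 2:2, 3:4, 4:5, 5:6, 6:4, 7:4, 8:4, 9:2, 10:5, 11:5
Odd-degree vertices: 1, 4, 10, 11 (4 total).
An Eulerian trail requires 0 or 2 odd-degree vertices; here there are 4.

No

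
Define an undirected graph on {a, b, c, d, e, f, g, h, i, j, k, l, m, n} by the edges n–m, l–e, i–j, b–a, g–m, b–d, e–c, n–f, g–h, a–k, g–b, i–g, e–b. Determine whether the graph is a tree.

|V| = 14, |E| = 13.
It is connected with exactly 13 edges, hence acyclic — it is a tree.

Yes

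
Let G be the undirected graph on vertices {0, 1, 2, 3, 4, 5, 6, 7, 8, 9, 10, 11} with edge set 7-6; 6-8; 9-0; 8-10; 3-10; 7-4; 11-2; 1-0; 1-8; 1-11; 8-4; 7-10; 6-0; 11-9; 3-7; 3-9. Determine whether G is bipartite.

The cycle 3-10-7-3 has length 3, which is odd, so the graph is not bipartite.

No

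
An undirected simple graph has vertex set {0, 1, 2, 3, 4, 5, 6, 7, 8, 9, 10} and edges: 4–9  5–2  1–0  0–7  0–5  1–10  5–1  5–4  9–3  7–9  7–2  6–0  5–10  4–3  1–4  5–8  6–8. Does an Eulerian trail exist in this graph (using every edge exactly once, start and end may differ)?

Degrees: 0:4, 1:4, 2:2, 3:2, 4:4, 5:6, 6:2, 7:3, 8:2, 9:3, 10:2
Odd-degree vertices: 7, 9 (2 total).
With 2 odd-degree vertices and all edges in one connected piece, an Eulerian trail exists (from 7 to 9).

Yes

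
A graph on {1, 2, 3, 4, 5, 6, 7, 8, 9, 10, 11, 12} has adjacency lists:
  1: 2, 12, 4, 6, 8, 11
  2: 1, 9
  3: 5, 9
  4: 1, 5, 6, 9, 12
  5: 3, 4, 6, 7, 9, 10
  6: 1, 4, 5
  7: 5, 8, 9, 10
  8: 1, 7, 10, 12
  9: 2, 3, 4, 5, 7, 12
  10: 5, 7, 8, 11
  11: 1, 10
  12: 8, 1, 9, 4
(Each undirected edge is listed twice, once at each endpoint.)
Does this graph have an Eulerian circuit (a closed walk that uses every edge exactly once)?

No

Degrees: 1:6, 2:2, 3:2, 4:5, 5:6, 6:3, 7:4, 8:4, 9:6, 10:4, 11:2, 12:4
Vertices with odd degree: 4, 6. An Eulerian circuit requires all degrees even.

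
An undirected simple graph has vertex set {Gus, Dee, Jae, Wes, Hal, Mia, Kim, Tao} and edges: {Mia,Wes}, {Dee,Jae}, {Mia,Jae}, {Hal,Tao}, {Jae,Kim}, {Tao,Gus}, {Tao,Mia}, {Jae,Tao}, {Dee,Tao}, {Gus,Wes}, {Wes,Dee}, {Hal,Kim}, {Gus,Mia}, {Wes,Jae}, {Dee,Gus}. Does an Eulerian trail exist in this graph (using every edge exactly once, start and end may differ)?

Degrees: Gus:4, Dee:4, Jae:5, Wes:4, Hal:2, Mia:4, Kim:2, Tao:5
Odd-degree vertices: Jae, Tao (2 total).
The non-isolated vertices are connected and exactly 2 have odd degree, so an Eulerian trail exists (from Jae to Tao).

Yes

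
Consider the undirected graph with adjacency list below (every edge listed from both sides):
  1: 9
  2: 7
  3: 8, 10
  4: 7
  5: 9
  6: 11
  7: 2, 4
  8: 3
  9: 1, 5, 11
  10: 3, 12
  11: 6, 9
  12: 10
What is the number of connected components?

Component: {2, 4, 7}
Component: {3, 8, 10, 12}
Component: {1, 5, 6, 9, 11}

3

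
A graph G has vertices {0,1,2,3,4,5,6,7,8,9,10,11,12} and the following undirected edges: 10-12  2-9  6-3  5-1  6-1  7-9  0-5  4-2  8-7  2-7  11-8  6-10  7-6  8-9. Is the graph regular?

No

Degrees: 0:1, 1:2, 2:3, 3:1, 4:1, 5:2, 6:4, 7:4, 8:3, 9:3, 10:2, 11:1, 12:1
Vertex 0 has degree 1 while 6 has degree 4, so the graph is not regular.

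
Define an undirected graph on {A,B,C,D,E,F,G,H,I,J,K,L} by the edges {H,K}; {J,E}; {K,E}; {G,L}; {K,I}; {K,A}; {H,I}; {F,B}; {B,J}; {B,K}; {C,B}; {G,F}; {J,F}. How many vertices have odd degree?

6

Degrees: A:1, B:4, C:1, D:0, E:2, F:3, G:2, H:2, I:2, J:3, K:5, L:1
Odd-degree vertices: A, C, F, J, K, L.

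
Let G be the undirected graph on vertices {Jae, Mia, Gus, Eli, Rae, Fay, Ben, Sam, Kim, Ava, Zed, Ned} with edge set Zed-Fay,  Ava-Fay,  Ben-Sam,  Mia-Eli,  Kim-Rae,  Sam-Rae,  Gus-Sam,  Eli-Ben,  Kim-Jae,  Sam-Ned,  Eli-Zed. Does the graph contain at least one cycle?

|V| = 12, |E| = 11, number of components = 1.
Since 11 = 12 - 1, the graph is a forest and contains no cycle.

No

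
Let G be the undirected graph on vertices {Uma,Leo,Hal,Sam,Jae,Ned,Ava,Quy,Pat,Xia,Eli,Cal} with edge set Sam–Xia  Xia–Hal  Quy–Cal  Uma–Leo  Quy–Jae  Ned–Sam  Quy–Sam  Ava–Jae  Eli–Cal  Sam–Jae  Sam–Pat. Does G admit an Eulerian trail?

No

Degrees: Uma:1, Leo:1, Hal:1, Sam:5, Jae:3, Ned:1, Ava:1, Quy:3, Pat:1, Xia:2, Eli:1, Cal:2
Odd-degree vertices: Uma, Leo, Hal, Sam, Jae, Ned, Ava, Quy, Pat, Eli (10 total).
An Eulerian trail requires 0 or 2 odd-degree vertices; here there are 10.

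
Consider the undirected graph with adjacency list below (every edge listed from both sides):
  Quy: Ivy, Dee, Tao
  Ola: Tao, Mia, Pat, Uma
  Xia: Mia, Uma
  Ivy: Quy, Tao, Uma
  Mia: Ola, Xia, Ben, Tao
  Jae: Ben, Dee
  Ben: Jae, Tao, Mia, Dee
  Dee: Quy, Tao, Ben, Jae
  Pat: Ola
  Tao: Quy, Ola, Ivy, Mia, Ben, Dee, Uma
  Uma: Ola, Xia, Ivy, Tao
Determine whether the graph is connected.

Yes

Starting from Quy and exploring outward reaches every vertex (Quy, Dee, Ivy, Tao, Ben, Jae, Uma, Mia, Ola, Xia, Pat); the graph is connected.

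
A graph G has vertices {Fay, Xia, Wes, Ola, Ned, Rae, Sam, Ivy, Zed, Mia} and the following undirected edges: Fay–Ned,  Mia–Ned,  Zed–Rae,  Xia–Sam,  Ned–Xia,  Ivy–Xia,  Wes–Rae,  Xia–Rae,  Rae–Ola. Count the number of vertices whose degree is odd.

8

Degrees: Fay:1, Xia:4, Wes:1, Ola:1, Ned:3, Rae:4, Sam:1, Ivy:1, Zed:1, Mia:1
Odd-degree vertices: Fay, Wes, Ola, Ned, Sam, Ivy, Zed, Mia.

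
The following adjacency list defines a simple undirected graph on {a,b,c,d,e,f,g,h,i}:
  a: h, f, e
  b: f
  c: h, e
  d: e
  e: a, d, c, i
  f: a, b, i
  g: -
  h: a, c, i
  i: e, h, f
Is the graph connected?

Component: {g}
Component: {a, b, c, d, e, f, h, i}
No edge joins these 2 groups, so the graph is disconnected.

No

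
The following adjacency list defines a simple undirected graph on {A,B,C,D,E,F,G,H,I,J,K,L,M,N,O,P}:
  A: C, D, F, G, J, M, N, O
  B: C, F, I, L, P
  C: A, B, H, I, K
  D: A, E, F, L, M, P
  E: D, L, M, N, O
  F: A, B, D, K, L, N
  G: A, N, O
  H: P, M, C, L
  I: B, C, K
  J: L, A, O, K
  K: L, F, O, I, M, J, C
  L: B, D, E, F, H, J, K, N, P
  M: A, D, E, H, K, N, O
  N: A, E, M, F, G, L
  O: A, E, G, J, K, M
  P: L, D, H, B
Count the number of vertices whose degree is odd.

Degrees: A:8, B:5, C:5, D:6, E:5, F:6, G:3, H:4, I:3, J:4, K:7, L:9, M:7, N:6, O:6, P:4
Odd-degree vertices: B, C, E, G, I, K, L, M.

8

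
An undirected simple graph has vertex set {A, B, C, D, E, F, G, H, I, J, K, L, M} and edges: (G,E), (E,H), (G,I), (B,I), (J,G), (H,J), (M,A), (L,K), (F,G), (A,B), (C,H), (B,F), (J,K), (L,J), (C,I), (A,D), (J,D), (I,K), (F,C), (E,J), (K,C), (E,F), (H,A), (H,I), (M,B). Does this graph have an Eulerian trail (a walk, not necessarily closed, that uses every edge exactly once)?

Yes

Degrees: A:4, B:4, C:4, D:2, E:4, F:4, G:4, H:5, I:5, J:6, K:4, L:2, M:2
Odd-degree vertices: H, I (2 total).
The non-isolated vertices are connected and exactly 2 have odd degree, so an Eulerian trail exists (from H to I).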